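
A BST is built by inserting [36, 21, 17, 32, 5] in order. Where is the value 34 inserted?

Starting tree (level order): [36, 21, None, 17, 32, 5]
Insertion path: 36 -> 21 -> 32
Result: insert 34 as right child of 32
Final tree (level order): [36, 21, None, 17, 32, 5, None, None, 34]


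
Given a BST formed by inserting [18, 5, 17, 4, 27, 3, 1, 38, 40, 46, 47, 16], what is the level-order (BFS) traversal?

Tree insertion order: [18, 5, 17, 4, 27, 3, 1, 38, 40, 46, 47, 16]
Tree (level-order array): [18, 5, 27, 4, 17, None, 38, 3, None, 16, None, None, 40, 1, None, None, None, None, 46, None, None, None, 47]
BFS from the root, enqueuing left then right child of each popped node:
  queue [18] -> pop 18, enqueue [5, 27], visited so far: [18]
  queue [5, 27] -> pop 5, enqueue [4, 17], visited so far: [18, 5]
  queue [27, 4, 17] -> pop 27, enqueue [38], visited so far: [18, 5, 27]
  queue [4, 17, 38] -> pop 4, enqueue [3], visited so far: [18, 5, 27, 4]
  queue [17, 38, 3] -> pop 17, enqueue [16], visited so far: [18, 5, 27, 4, 17]
  queue [38, 3, 16] -> pop 38, enqueue [40], visited so far: [18, 5, 27, 4, 17, 38]
  queue [3, 16, 40] -> pop 3, enqueue [1], visited so far: [18, 5, 27, 4, 17, 38, 3]
  queue [16, 40, 1] -> pop 16, enqueue [none], visited so far: [18, 5, 27, 4, 17, 38, 3, 16]
  queue [40, 1] -> pop 40, enqueue [46], visited so far: [18, 5, 27, 4, 17, 38, 3, 16, 40]
  queue [1, 46] -> pop 1, enqueue [none], visited so far: [18, 5, 27, 4, 17, 38, 3, 16, 40, 1]
  queue [46] -> pop 46, enqueue [47], visited so far: [18, 5, 27, 4, 17, 38, 3, 16, 40, 1, 46]
  queue [47] -> pop 47, enqueue [none], visited so far: [18, 5, 27, 4, 17, 38, 3, 16, 40, 1, 46, 47]
Result: [18, 5, 27, 4, 17, 38, 3, 16, 40, 1, 46, 47]


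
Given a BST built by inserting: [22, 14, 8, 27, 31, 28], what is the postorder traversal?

Tree insertion order: [22, 14, 8, 27, 31, 28]
Tree (level-order array): [22, 14, 27, 8, None, None, 31, None, None, 28]
Postorder traversal: [8, 14, 28, 31, 27, 22]


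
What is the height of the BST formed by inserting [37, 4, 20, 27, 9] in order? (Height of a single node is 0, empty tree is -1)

Insertion order: [37, 4, 20, 27, 9]
Tree (level-order array): [37, 4, None, None, 20, 9, 27]
Compute height bottom-up (empty subtree = -1):
  height(9) = 1 + max(-1, -1) = 0
  height(27) = 1 + max(-1, -1) = 0
  height(20) = 1 + max(0, 0) = 1
  height(4) = 1 + max(-1, 1) = 2
  height(37) = 1 + max(2, -1) = 3
Height = 3


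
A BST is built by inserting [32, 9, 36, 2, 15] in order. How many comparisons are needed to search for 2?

Search path for 2: 32 -> 9 -> 2
Found: True
Comparisons: 3


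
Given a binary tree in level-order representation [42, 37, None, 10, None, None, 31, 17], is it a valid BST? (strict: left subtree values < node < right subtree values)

Level-order array: [42, 37, None, 10, None, None, 31, 17]
Validate using subtree bounds (lo, hi): at each node, require lo < value < hi,
then recurse left with hi=value and right with lo=value.
Preorder trace (stopping at first violation):
  at node 42 with bounds (-inf, +inf): OK
  at node 37 with bounds (-inf, 42): OK
  at node 10 with bounds (-inf, 37): OK
  at node 31 with bounds (10, 37): OK
  at node 17 with bounds (10, 31): OK
No violation found at any node.
Result: Valid BST


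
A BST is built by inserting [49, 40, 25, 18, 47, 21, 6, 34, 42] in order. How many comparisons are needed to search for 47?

Search path for 47: 49 -> 40 -> 47
Found: True
Comparisons: 3


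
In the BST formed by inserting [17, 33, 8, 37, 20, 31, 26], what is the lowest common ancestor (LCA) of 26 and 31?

Tree insertion order: [17, 33, 8, 37, 20, 31, 26]
Tree (level-order array): [17, 8, 33, None, None, 20, 37, None, 31, None, None, 26]
In a BST, the LCA of p=26, q=31 is the first node v on the
root-to-leaf path with p <= v <= q (go left if both < v, right if both > v).
Walk from root:
  at 17: both 26 and 31 > 17, go right
  at 33: both 26 and 31 < 33, go left
  at 20: both 26 and 31 > 20, go right
  at 31: 26 <= 31 <= 31, this is the LCA
LCA = 31


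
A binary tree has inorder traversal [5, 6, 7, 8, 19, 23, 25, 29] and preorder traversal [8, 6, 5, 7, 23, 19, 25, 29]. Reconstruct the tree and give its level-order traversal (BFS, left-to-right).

Inorder:  [5, 6, 7, 8, 19, 23, 25, 29]
Preorder: [8, 6, 5, 7, 23, 19, 25, 29]
Algorithm: preorder visits root first, so consume preorder in order;
for each root, split the current inorder slice at that value into
left-subtree inorder and right-subtree inorder, then recurse.
Recursive splits:
  root=8; inorder splits into left=[5, 6, 7], right=[19, 23, 25, 29]
  root=6; inorder splits into left=[5], right=[7]
  root=5; inorder splits into left=[], right=[]
  root=7; inorder splits into left=[], right=[]
  root=23; inorder splits into left=[19], right=[25, 29]
  root=19; inorder splits into left=[], right=[]
  root=25; inorder splits into left=[], right=[29]
  root=29; inorder splits into left=[], right=[]
Reconstructed level-order: [8, 6, 23, 5, 7, 19, 25, 29]


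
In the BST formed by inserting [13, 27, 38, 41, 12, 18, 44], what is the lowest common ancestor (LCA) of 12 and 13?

Tree insertion order: [13, 27, 38, 41, 12, 18, 44]
Tree (level-order array): [13, 12, 27, None, None, 18, 38, None, None, None, 41, None, 44]
In a BST, the LCA of p=12, q=13 is the first node v on the
root-to-leaf path with p <= v <= q (go left if both < v, right if both > v).
Walk from root:
  at 13: 12 <= 13 <= 13, this is the LCA
LCA = 13


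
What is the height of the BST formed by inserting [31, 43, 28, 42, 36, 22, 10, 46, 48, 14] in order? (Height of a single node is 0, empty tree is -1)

Insertion order: [31, 43, 28, 42, 36, 22, 10, 46, 48, 14]
Tree (level-order array): [31, 28, 43, 22, None, 42, 46, 10, None, 36, None, None, 48, None, 14]
Compute height bottom-up (empty subtree = -1):
  height(14) = 1 + max(-1, -1) = 0
  height(10) = 1 + max(-1, 0) = 1
  height(22) = 1 + max(1, -1) = 2
  height(28) = 1 + max(2, -1) = 3
  height(36) = 1 + max(-1, -1) = 0
  height(42) = 1 + max(0, -1) = 1
  height(48) = 1 + max(-1, -1) = 0
  height(46) = 1 + max(-1, 0) = 1
  height(43) = 1 + max(1, 1) = 2
  height(31) = 1 + max(3, 2) = 4
Height = 4


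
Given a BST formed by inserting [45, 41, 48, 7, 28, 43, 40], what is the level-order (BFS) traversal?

Tree insertion order: [45, 41, 48, 7, 28, 43, 40]
Tree (level-order array): [45, 41, 48, 7, 43, None, None, None, 28, None, None, None, 40]
BFS from the root, enqueuing left then right child of each popped node:
  queue [45] -> pop 45, enqueue [41, 48], visited so far: [45]
  queue [41, 48] -> pop 41, enqueue [7, 43], visited so far: [45, 41]
  queue [48, 7, 43] -> pop 48, enqueue [none], visited so far: [45, 41, 48]
  queue [7, 43] -> pop 7, enqueue [28], visited so far: [45, 41, 48, 7]
  queue [43, 28] -> pop 43, enqueue [none], visited so far: [45, 41, 48, 7, 43]
  queue [28] -> pop 28, enqueue [40], visited so far: [45, 41, 48, 7, 43, 28]
  queue [40] -> pop 40, enqueue [none], visited so far: [45, 41, 48, 7, 43, 28, 40]
Result: [45, 41, 48, 7, 43, 28, 40]


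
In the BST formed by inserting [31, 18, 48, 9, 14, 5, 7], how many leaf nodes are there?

Tree built from: [31, 18, 48, 9, 14, 5, 7]
Tree (level-order array): [31, 18, 48, 9, None, None, None, 5, 14, None, 7]
Rule: A leaf has 0 children.
Per-node child counts:
  node 31: 2 child(ren)
  node 18: 1 child(ren)
  node 9: 2 child(ren)
  node 5: 1 child(ren)
  node 7: 0 child(ren)
  node 14: 0 child(ren)
  node 48: 0 child(ren)
Matching nodes: [7, 14, 48]
Count of leaf nodes: 3


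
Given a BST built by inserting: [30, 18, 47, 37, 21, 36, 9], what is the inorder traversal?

Tree insertion order: [30, 18, 47, 37, 21, 36, 9]
Tree (level-order array): [30, 18, 47, 9, 21, 37, None, None, None, None, None, 36]
Inorder traversal: [9, 18, 21, 30, 36, 37, 47]


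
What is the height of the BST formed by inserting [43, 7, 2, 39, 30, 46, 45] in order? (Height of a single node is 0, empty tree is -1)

Insertion order: [43, 7, 2, 39, 30, 46, 45]
Tree (level-order array): [43, 7, 46, 2, 39, 45, None, None, None, 30]
Compute height bottom-up (empty subtree = -1):
  height(2) = 1 + max(-1, -1) = 0
  height(30) = 1 + max(-1, -1) = 0
  height(39) = 1 + max(0, -1) = 1
  height(7) = 1 + max(0, 1) = 2
  height(45) = 1 + max(-1, -1) = 0
  height(46) = 1 + max(0, -1) = 1
  height(43) = 1 + max(2, 1) = 3
Height = 3


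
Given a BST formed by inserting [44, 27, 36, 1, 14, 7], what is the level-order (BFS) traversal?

Tree insertion order: [44, 27, 36, 1, 14, 7]
Tree (level-order array): [44, 27, None, 1, 36, None, 14, None, None, 7]
BFS from the root, enqueuing left then right child of each popped node:
  queue [44] -> pop 44, enqueue [27], visited so far: [44]
  queue [27] -> pop 27, enqueue [1, 36], visited so far: [44, 27]
  queue [1, 36] -> pop 1, enqueue [14], visited so far: [44, 27, 1]
  queue [36, 14] -> pop 36, enqueue [none], visited so far: [44, 27, 1, 36]
  queue [14] -> pop 14, enqueue [7], visited so far: [44, 27, 1, 36, 14]
  queue [7] -> pop 7, enqueue [none], visited so far: [44, 27, 1, 36, 14, 7]
Result: [44, 27, 1, 36, 14, 7]


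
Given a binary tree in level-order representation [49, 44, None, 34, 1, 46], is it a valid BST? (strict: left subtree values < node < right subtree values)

Level-order array: [49, 44, None, 34, 1, 46]
Validate using subtree bounds (lo, hi): at each node, require lo < value < hi,
then recurse left with hi=value and right with lo=value.
Preorder trace (stopping at first violation):
  at node 49 with bounds (-inf, +inf): OK
  at node 44 with bounds (-inf, 49): OK
  at node 34 with bounds (-inf, 44): OK
  at node 46 with bounds (-inf, 34): VIOLATION
Node 46 violates its bound: not (-inf < 46 < 34).
Result: Not a valid BST


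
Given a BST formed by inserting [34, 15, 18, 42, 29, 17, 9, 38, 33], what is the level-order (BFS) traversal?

Tree insertion order: [34, 15, 18, 42, 29, 17, 9, 38, 33]
Tree (level-order array): [34, 15, 42, 9, 18, 38, None, None, None, 17, 29, None, None, None, None, None, 33]
BFS from the root, enqueuing left then right child of each popped node:
  queue [34] -> pop 34, enqueue [15, 42], visited so far: [34]
  queue [15, 42] -> pop 15, enqueue [9, 18], visited so far: [34, 15]
  queue [42, 9, 18] -> pop 42, enqueue [38], visited so far: [34, 15, 42]
  queue [9, 18, 38] -> pop 9, enqueue [none], visited so far: [34, 15, 42, 9]
  queue [18, 38] -> pop 18, enqueue [17, 29], visited so far: [34, 15, 42, 9, 18]
  queue [38, 17, 29] -> pop 38, enqueue [none], visited so far: [34, 15, 42, 9, 18, 38]
  queue [17, 29] -> pop 17, enqueue [none], visited so far: [34, 15, 42, 9, 18, 38, 17]
  queue [29] -> pop 29, enqueue [33], visited so far: [34, 15, 42, 9, 18, 38, 17, 29]
  queue [33] -> pop 33, enqueue [none], visited so far: [34, 15, 42, 9, 18, 38, 17, 29, 33]
Result: [34, 15, 42, 9, 18, 38, 17, 29, 33]


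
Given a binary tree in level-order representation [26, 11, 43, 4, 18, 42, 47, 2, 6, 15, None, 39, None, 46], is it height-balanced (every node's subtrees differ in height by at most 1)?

Tree (level-order array): [26, 11, 43, 4, 18, 42, 47, 2, 6, 15, None, 39, None, 46]
Definition: a tree is height-balanced if, at every node, |h(left) - h(right)| <= 1 (empty subtree has height -1).
Bottom-up per-node check:
  node 2: h_left=-1, h_right=-1, diff=0 [OK], height=0
  node 6: h_left=-1, h_right=-1, diff=0 [OK], height=0
  node 4: h_left=0, h_right=0, diff=0 [OK], height=1
  node 15: h_left=-1, h_right=-1, diff=0 [OK], height=0
  node 18: h_left=0, h_right=-1, diff=1 [OK], height=1
  node 11: h_left=1, h_right=1, diff=0 [OK], height=2
  node 39: h_left=-1, h_right=-1, diff=0 [OK], height=0
  node 42: h_left=0, h_right=-1, diff=1 [OK], height=1
  node 46: h_left=-1, h_right=-1, diff=0 [OK], height=0
  node 47: h_left=0, h_right=-1, diff=1 [OK], height=1
  node 43: h_left=1, h_right=1, diff=0 [OK], height=2
  node 26: h_left=2, h_right=2, diff=0 [OK], height=3
All nodes satisfy the balance condition.
Result: Balanced


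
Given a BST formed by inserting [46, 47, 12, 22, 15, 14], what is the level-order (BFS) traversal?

Tree insertion order: [46, 47, 12, 22, 15, 14]
Tree (level-order array): [46, 12, 47, None, 22, None, None, 15, None, 14]
BFS from the root, enqueuing left then right child of each popped node:
  queue [46] -> pop 46, enqueue [12, 47], visited so far: [46]
  queue [12, 47] -> pop 12, enqueue [22], visited so far: [46, 12]
  queue [47, 22] -> pop 47, enqueue [none], visited so far: [46, 12, 47]
  queue [22] -> pop 22, enqueue [15], visited so far: [46, 12, 47, 22]
  queue [15] -> pop 15, enqueue [14], visited so far: [46, 12, 47, 22, 15]
  queue [14] -> pop 14, enqueue [none], visited so far: [46, 12, 47, 22, 15, 14]
Result: [46, 12, 47, 22, 15, 14]


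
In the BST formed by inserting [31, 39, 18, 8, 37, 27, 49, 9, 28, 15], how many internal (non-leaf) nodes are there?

Tree built from: [31, 39, 18, 8, 37, 27, 49, 9, 28, 15]
Tree (level-order array): [31, 18, 39, 8, 27, 37, 49, None, 9, None, 28, None, None, None, None, None, 15]
Rule: An internal node has at least one child.
Per-node child counts:
  node 31: 2 child(ren)
  node 18: 2 child(ren)
  node 8: 1 child(ren)
  node 9: 1 child(ren)
  node 15: 0 child(ren)
  node 27: 1 child(ren)
  node 28: 0 child(ren)
  node 39: 2 child(ren)
  node 37: 0 child(ren)
  node 49: 0 child(ren)
Matching nodes: [31, 18, 8, 9, 27, 39]
Count of internal (non-leaf) nodes: 6


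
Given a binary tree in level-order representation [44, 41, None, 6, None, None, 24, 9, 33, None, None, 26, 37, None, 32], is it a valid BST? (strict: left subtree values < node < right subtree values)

Level-order array: [44, 41, None, 6, None, None, 24, 9, 33, None, None, 26, 37, None, 32]
Validate using subtree bounds (lo, hi): at each node, require lo < value < hi,
then recurse left with hi=value and right with lo=value.
Preorder trace (stopping at first violation):
  at node 44 with bounds (-inf, +inf): OK
  at node 41 with bounds (-inf, 44): OK
  at node 6 with bounds (-inf, 41): OK
  at node 24 with bounds (6, 41): OK
  at node 9 with bounds (6, 24): OK
  at node 33 with bounds (24, 41): OK
  at node 26 with bounds (24, 33): OK
  at node 32 with bounds (26, 33): OK
  at node 37 with bounds (33, 41): OK
No violation found at any node.
Result: Valid BST


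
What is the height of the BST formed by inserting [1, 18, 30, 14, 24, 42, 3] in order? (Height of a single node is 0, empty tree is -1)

Insertion order: [1, 18, 30, 14, 24, 42, 3]
Tree (level-order array): [1, None, 18, 14, 30, 3, None, 24, 42]
Compute height bottom-up (empty subtree = -1):
  height(3) = 1 + max(-1, -1) = 0
  height(14) = 1 + max(0, -1) = 1
  height(24) = 1 + max(-1, -1) = 0
  height(42) = 1 + max(-1, -1) = 0
  height(30) = 1 + max(0, 0) = 1
  height(18) = 1 + max(1, 1) = 2
  height(1) = 1 + max(-1, 2) = 3
Height = 3


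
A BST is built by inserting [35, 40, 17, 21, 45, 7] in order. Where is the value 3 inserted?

Starting tree (level order): [35, 17, 40, 7, 21, None, 45]
Insertion path: 35 -> 17 -> 7
Result: insert 3 as left child of 7
Final tree (level order): [35, 17, 40, 7, 21, None, 45, 3]


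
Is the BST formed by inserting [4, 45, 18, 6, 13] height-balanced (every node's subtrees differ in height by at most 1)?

Tree (level-order array): [4, None, 45, 18, None, 6, None, None, 13]
Definition: a tree is height-balanced if, at every node, |h(left) - h(right)| <= 1 (empty subtree has height -1).
Bottom-up per-node check:
  node 13: h_left=-1, h_right=-1, diff=0 [OK], height=0
  node 6: h_left=-1, h_right=0, diff=1 [OK], height=1
  node 18: h_left=1, h_right=-1, diff=2 [FAIL (|1--1|=2 > 1)], height=2
  node 45: h_left=2, h_right=-1, diff=3 [FAIL (|2--1|=3 > 1)], height=3
  node 4: h_left=-1, h_right=3, diff=4 [FAIL (|-1-3|=4 > 1)], height=4
Node 18 violates the condition: |1 - -1| = 2 > 1.
Result: Not balanced


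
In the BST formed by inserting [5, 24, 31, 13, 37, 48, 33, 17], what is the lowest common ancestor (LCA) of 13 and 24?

Tree insertion order: [5, 24, 31, 13, 37, 48, 33, 17]
Tree (level-order array): [5, None, 24, 13, 31, None, 17, None, 37, None, None, 33, 48]
In a BST, the LCA of p=13, q=24 is the first node v on the
root-to-leaf path with p <= v <= q (go left if both < v, right if both > v).
Walk from root:
  at 5: both 13 and 24 > 5, go right
  at 24: 13 <= 24 <= 24, this is the LCA
LCA = 24


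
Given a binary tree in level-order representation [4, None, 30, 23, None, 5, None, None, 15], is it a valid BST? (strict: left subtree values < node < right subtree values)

Level-order array: [4, None, 30, 23, None, 5, None, None, 15]
Validate using subtree bounds (lo, hi): at each node, require lo < value < hi,
then recurse left with hi=value and right with lo=value.
Preorder trace (stopping at first violation):
  at node 4 with bounds (-inf, +inf): OK
  at node 30 with bounds (4, +inf): OK
  at node 23 with bounds (4, 30): OK
  at node 5 with bounds (4, 23): OK
  at node 15 with bounds (5, 23): OK
No violation found at any node.
Result: Valid BST


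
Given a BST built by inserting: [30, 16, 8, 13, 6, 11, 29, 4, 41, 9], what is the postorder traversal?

Tree insertion order: [30, 16, 8, 13, 6, 11, 29, 4, 41, 9]
Tree (level-order array): [30, 16, 41, 8, 29, None, None, 6, 13, None, None, 4, None, 11, None, None, None, 9]
Postorder traversal: [4, 6, 9, 11, 13, 8, 29, 16, 41, 30]


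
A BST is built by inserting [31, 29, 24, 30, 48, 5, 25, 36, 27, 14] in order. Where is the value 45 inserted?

Starting tree (level order): [31, 29, 48, 24, 30, 36, None, 5, 25, None, None, None, None, None, 14, None, 27]
Insertion path: 31 -> 48 -> 36
Result: insert 45 as right child of 36
Final tree (level order): [31, 29, 48, 24, 30, 36, None, 5, 25, None, None, None, 45, None, 14, None, 27]


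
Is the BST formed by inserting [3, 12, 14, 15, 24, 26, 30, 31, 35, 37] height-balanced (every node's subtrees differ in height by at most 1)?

Tree (level-order array): [3, None, 12, None, 14, None, 15, None, 24, None, 26, None, 30, None, 31, None, 35, None, 37]
Definition: a tree is height-balanced if, at every node, |h(left) - h(right)| <= 1 (empty subtree has height -1).
Bottom-up per-node check:
  node 37: h_left=-1, h_right=-1, diff=0 [OK], height=0
  node 35: h_left=-1, h_right=0, diff=1 [OK], height=1
  node 31: h_left=-1, h_right=1, diff=2 [FAIL (|-1-1|=2 > 1)], height=2
  node 30: h_left=-1, h_right=2, diff=3 [FAIL (|-1-2|=3 > 1)], height=3
  node 26: h_left=-1, h_right=3, diff=4 [FAIL (|-1-3|=4 > 1)], height=4
  node 24: h_left=-1, h_right=4, diff=5 [FAIL (|-1-4|=5 > 1)], height=5
  node 15: h_left=-1, h_right=5, diff=6 [FAIL (|-1-5|=6 > 1)], height=6
  node 14: h_left=-1, h_right=6, diff=7 [FAIL (|-1-6|=7 > 1)], height=7
  node 12: h_left=-1, h_right=7, diff=8 [FAIL (|-1-7|=8 > 1)], height=8
  node 3: h_left=-1, h_right=8, diff=9 [FAIL (|-1-8|=9 > 1)], height=9
Node 31 violates the condition: |-1 - 1| = 2 > 1.
Result: Not balanced


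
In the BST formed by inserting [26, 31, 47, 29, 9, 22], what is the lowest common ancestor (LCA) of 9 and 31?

Tree insertion order: [26, 31, 47, 29, 9, 22]
Tree (level-order array): [26, 9, 31, None, 22, 29, 47]
In a BST, the LCA of p=9, q=31 is the first node v on the
root-to-leaf path with p <= v <= q (go left if both < v, right if both > v).
Walk from root:
  at 26: 9 <= 26 <= 31, this is the LCA
LCA = 26


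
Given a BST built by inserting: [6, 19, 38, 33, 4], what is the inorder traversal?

Tree insertion order: [6, 19, 38, 33, 4]
Tree (level-order array): [6, 4, 19, None, None, None, 38, 33]
Inorder traversal: [4, 6, 19, 33, 38]


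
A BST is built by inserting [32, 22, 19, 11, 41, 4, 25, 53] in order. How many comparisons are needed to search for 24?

Search path for 24: 32 -> 22 -> 25
Found: False
Comparisons: 3


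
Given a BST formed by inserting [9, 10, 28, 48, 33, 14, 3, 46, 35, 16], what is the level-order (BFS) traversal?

Tree insertion order: [9, 10, 28, 48, 33, 14, 3, 46, 35, 16]
Tree (level-order array): [9, 3, 10, None, None, None, 28, 14, 48, None, 16, 33, None, None, None, None, 46, 35]
BFS from the root, enqueuing left then right child of each popped node:
  queue [9] -> pop 9, enqueue [3, 10], visited so far: [9]
  queue [3, 10] -> pop 3, enqueue [none], visited so far: [9, 3]
  queue [10] -> pop 10, enqueue [28], visited so far: [9, 3, 10]
  queue [28] -> pop 28, enqueue [14, 48], visited so far: [9, 3, 10, 28]
  queue [14, 48] -> pop 14, enqueue [16], visited so far: [9, 3, 10, 28, 14]
  queue [48, 16] -> pop 48, enqueue [33], visited so far: [9, 3, 10, 28, 14, 48]
  queue [16, 33] -> pop 16, enqueue [none], visited so far: [9, 3, 10, 28, 14, 48, 16]
  queue [33] -> pop 33, enqueue [46], visited so far: [9, 3, 10, 28, 14, 48, 16, 33]
  queue [46] -> pop 46, enqueue [35], visited so far: [9, 3, 10, 28, 14, 48, 16, 33, 46]
  queue [35] -> pop 35, enqueue [none], visited so far: [9, 3, 10, 28, 14, 48, 16, 33, 46, 35]
Result: [9, 3, 10, 28, 14, 48, 16, 33, 46, 35]


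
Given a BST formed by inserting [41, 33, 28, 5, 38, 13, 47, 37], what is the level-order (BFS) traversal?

Tree insertion order: [41, 33, 28, 5, 38, 13, 47, 37]
Tree (level-order array): [41, 33, 47, 28, 38, None, None, 5, None, 37, None, None, 13]
BFS from the root, enqueuing left then right child of each popped node:
  queue [41] -> pop 41, enqueue [33, 47], visited so far: [41]
  queue [33, 47] -> pop 33, enqueue [28, 38], visited so far: [41, 33]
  queue [47, 28, 38] -> pop 47, enqueue [none], visited so far: [41, 33, 47]
  queue [28, 38] -> pop 28, enqueue [5], visited so far: [41, 33, 47, 28]
  queue [38, 5] -> pop 38, enqueue [37], visited so far: [41, 33, 47, 28, 38]
  queue [5, 37] -> pop 5, enqueue [13], visited so far: [41, 33, 47, 28, 38, 5]
  queue [37, 13] -> pop 37, enqueue [none], visited so far: [41, 33, 47, 28, 38, 5, 37]
  queue [13] -> pop 13, enqueue [none], visited so far: [41, 33, 47, 28, 38, 5, 37, 13]
Result: [41, 33, 47, 28, 38, 5, 37, 13]


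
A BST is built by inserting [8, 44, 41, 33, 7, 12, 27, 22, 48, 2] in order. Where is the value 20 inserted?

Starting tree (level order): [8, 7, 44, 2, None, 41, 48, None, None, 33, None, None, None, 12, None, None, 27, 22]
Insertion path: 8 -> 44 -> 41 -> 33 -> 12 -> 27 -> 22
Result: insert 20 as left child of 22
Final tree (level order): [8, 7, 44, 2, None, 41, 48, None, None, 33, None, None, None, 12, None, None, 27, 22, None, 20]


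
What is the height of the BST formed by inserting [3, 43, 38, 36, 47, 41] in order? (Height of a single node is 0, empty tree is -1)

Insertion order: [3, 43, 38, 36, 47, 41]
Tree (level-order array): [3, None, 43, 38, 47, 36, 41]
Compute height bottom-up (empty subtree = -1):
  height(36) = 1 + max(-1, -1) = 0
  height(41) = 1 + max(-1, -1) = 0
  height(38) = 1 + max(0, 0) = 1
  height(47) = 1 + max(-1, -1) = 0
  height(43) = 1 + max(1, 0) = 2
  height(3) = 1 + max(-1, 2) = 3
Height = 3


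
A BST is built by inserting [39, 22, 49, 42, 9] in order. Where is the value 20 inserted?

Starting tree (level order): [39, 22, 49, 9, None, 42]
Insertion path: 39 -> 22 -> 9
Result: insert 20 as right child of 9
Final tree (level order): [39, 22, 49, 9, None, 42, None, None, 20]


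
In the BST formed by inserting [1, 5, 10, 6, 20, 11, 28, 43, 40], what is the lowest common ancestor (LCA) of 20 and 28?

Tree insertion order: [1, 5, 10, 6, 20, 11, 28, 43, 40]
Tree (level-order array): [1, None, 5, None, 10, 6, 20, None, None, 11, 28, None, None, None, 43, 40]
In a BST, the LCA of p=20, q=28 is the first node v on the
root-to-leaf path with p <= v <= q (go left if both < v, right if both > v).
Walk from root:
  at 1: both 20 and 28 > 1, go right
  at 5: both 20 and 28 > 5, go right
  at 10: both 20 and 28 > 10, go right
  at 20: 20 <= 20 <= 28, this is the LCA
LCA = 20


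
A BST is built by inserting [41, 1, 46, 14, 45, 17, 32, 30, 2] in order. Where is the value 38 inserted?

Starting tree (level order): [41, 1, 46, None, 14, 45, None, 2, 17, None, None, None, None, None, 32, 30]
Insertion path: 41 -> 1 -> 14 -> 17 -> 32
Result: insert 38 as right child of 32
Final tree (level order): [41, 1, 46, None, 14, 45, None, 2, 17, None, None, None, None, None, 32, 30, 38]


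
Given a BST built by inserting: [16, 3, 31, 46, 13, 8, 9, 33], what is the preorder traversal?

Tree insertion order: [16, 3, 31, 46, 13, 8, 9, 33]
Tree (level-order array): [16, 3, 31, None, 13, None, 46, 8, None, 33, None, None, 9]
Preorder traversal: [16, 3, 13, 8, 9, 31, 46, 33]


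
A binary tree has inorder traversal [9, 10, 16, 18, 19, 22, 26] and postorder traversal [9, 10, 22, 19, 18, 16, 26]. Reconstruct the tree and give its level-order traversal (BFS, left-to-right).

Inorder:   [9, 10, 16, 18, 19, 22, 26]
Postorder: [9, 10, 22, 19, 18, 16, 26]
Algorithm: postorder visits root last, so walk postorder right-to-left;
each value is the root of the current inorder slice — split it at that
value, recurse on the right subtree first, then the left.
Recursive splits:
  root=26; inorder splits into left=[9, 10, 16, 18, 19, 22], right=[]
  root=16; inorder splits into left=[9, 10], right=[18, 19, 22]
  root=18; inorder splits into left=[], right=[19, 22]
  root=19; inorder splits into left=[], right=[22]
  root=22; inorder splits into left=[], right=[]
  root=10; inorder splits into left=[9], right=[]
  root=9; inorder splits into left=[], right=[]
Reconstructed level-order: [26, 16, 10, 18, 9, 19, 22]


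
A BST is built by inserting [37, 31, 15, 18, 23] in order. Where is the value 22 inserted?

Starting tree (level order): [37, 31, None, 15, None, None, 18, None, 23]
Insertion path: 37 -> 31 -> 15 -> 18 -> 23
Result: insert 22 as left child of 23
Final tree (level order): [37, 31, None, 15, None, None, 18, None, 23, 22]


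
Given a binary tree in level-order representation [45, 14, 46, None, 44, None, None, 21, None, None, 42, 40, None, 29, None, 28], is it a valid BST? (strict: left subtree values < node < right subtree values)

Level-order array: [45, 14, 46, None, 44, None, None, 21, None, None, 42, 40, None, 29, None, 28]
Validate using subtree bounds (lo, hi): at each node, require lo < value < hi,
then recurse left with hi=value and right with lo=value.
Preorder trace (stopping at first violation):
  at node 45 with bounds (-inf, +inf): OK
  at node 14 with bounds (-inf, 45): OK
  at node 44 with bounds (14, 45): OK
  at node 21 with bounds (14, 44): OK
  at node 42 with bounds (21, 44): OK
  at node 40 with bounds (21, 42): OK
  at node 29 with bounds (21, 40): OK
  at node 28 with bounds (21, 29): OK
  at node 46 with bounds (45, +inf): OK
No violation found at any node.
Result: Valid BST


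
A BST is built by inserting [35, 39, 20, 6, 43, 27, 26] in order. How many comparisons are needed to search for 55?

Search path for 55: 35 -> 39 -> 43
Found: False
Comparisons: 3


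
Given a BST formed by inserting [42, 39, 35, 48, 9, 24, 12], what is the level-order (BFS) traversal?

Tree insertion order: [42, 39, 35, 48, 9, 24, 12]
Tree (level-order array): [42, 39, 48, 35, None, None, None, 9, None, None, 24, 12]
BFS from the root, enqueuing left then right child of each popped node:
  queue [42] -> pop 42, enqueue [39, 48], visited so far: [42]
  queue [39, 48] -> pop 39, enqueue [35], visited so far: [42, 39]
  queue [48, 35] -> pop 48, enqueue [none], visited so far: [42, 39, 48]
  queue [35] -> pop 35, enqueue [9], visited so far: [42, 39, 48, 35]
  queue [9] -> pop 9, enqueue [24], visited so far: [42, 39, 48, 35, 9]
  queue [24] -> pop 24, enqueue [12], visited so far: [42, 39, 48, 35, 9, 24]
  queue [12] -> pop 12, enqueue [none], visited so far: [42, 39, 48, 35, 9, 24, 12]
Result: [42, 39, 48, 35, 9, 24, 12]


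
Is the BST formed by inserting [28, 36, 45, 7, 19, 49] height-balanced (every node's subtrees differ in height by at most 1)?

Tree (level-order array): [28, 7, 36, None, 19, None, 45, None, None, None, 49]
Definition: a tree is height-balanced if, at every node, |h(left) - h(right)| <= 1 (empty subtree has height -1).
Bottom-up per-node check:
  node 19: h_left=-1, h_right=-1, diff=0 [OK], height=0
  node 7: h_left=-1, h_right=0, diff=1 [OK], height=1
  node 49: h_left=-1, h_right=-1, diff=0 [OK], height=0
  node 45: h_left=-1, h_right=0, diff=1 [OK], height=1
  node 36: h_left=-1, h_right=1, diff=2 [FAIL (|-1-1|=2 > 1)], height=2
  node 28: h_left=1, h_right=2, diff=1 [OK], height=3
Node 36 violates the condition: |-1 - 1| = 2 > 1.
Result: Not balanced


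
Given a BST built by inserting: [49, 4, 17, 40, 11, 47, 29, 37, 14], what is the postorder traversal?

Tree insertion order: [49, 4, 17, 40, 11, 47, 29, 37, 14]
Tree (level-order array): [49, 4, None, None, 17, 11, 40, None, 14, 29, 47, None, None, None, 37]
Postorder traversal: [14, 11, 37, 29, 47, 40, 17, 4, 49]


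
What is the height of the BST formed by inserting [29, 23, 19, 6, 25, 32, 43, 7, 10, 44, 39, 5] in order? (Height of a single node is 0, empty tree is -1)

Insertion order: [29, 23, 19, 6, 25, 32, 43, 7, 10, 44, 39, 5]
Tree (level-order array): [29, 23, 32, 19, 25, None, 43, 6, None, None, None, 39, 44, 5, 7, None, None, None, None, None, None, None, 10]
Compute height bottom-up (empty subtree = -1):
  height(5) = 1 + max(-1, -1) = 0
  height(10) = 1 + max(-1, -1) = 0
  height(7) = 1 + max(-1, 0) = 1
  height(6) = 1 + max(0, 1) = 2
  height(19) = 1 + max(2, -1) = 3
  height(25) = 1 + max(-1, -1) = 0
  height(23) = 1 + max(3, 0) = 4
  height(39) = 1 + max(-1, -1) = 0
  height(44) = 1 + max(-1, -1) = 0
  height(43) = 1 + max(0, 0) = 1
  height(32) = 1 + max(-1, 1) = 2
  height(29) = 1 + max(4, 2) = 5
Height = 5


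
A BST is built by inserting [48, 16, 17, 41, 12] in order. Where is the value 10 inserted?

Starting tree (level order): [48, 16, None, 12, 17, None, None, None, 41]
Insertion path: 48 -> 16 -> 12
Result: insert 10 as left child of 12
Final tree (level order): [48, 16, None, 12, 17, 10, None, None, 41]


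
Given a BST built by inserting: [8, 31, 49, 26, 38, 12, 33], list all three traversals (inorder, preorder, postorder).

Tree insertion order: [8, 31, 49, 26, 38, 12, 33]
Tree (level-order array): [8, None, 31, 26, 49, 12, None, 38, None, None, None, 33]
Inorder (L, root, R): [8, 12, 26, 31, 33, 38, 49]
Preorder (root, L, R): [8, 31, 26, 12, 49, 38, 33]
Postorder (L, R, root): [12, 26, 33, 38, 49, 31, 8]


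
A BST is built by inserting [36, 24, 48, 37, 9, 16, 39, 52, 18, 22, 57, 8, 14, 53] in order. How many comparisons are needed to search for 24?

Search path for 24: 36 -> 24
Found: True
Comparisons: 2


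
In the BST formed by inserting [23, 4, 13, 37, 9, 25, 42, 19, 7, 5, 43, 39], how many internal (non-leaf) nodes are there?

Tree built from: [23, 4, 13, 37, 9, 25, 42, 19, 7, 5, 43, 39]
Tree (level-order array): [23, 4, 37, None, 13, 25, 42, 9, 19, None, None, 39, 43, 7, None, None, None, None, None, None, None, 5]
Rule: An internal node has at least one child.
Per-node child counts:
  node 23: 2 child(ren)
  node 4: 1 child(ren)
  node 13: 2 child(ren)
  node 9: 1 child(ren)
  node 7: 1 child(ren)
  node 5: 0 child(ren)
  node 19: 0 child(ren)
  node 37: 2 child(ren)
  node 25: 0 child(ren)
  node 42: 2 child(ren)
  node 39: 0 child(ren)
  node 43: 0 child(ren)
Matching nodes: [23, 4, 13, 9, 7, 37, 42]
Count of internal (non-leaf) nodes: 7


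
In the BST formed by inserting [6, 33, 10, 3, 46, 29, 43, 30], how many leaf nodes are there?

Tree built from: [6, 33, 10, 3, 46, 29, 43, 30]
Tree (level-order array): [6, 3, 33, None, None, 10, 46, None, 29, 43, None, None, 30]
Rule: A leaf has 0 children.
Per-node child counts:
  node 6: 2 child(ren)
  node 3: 0 child(ren)
  node 33: 2 child(ren)
  node 10: 1 child(ren)
  node 29: 1 child(ren)
  node 30: 0 child(ren)
  node 46: 1 child(ren)
  node 43: 0 child(ren)
Matching nodes: [3, 30, 43]
Count of leaf nodes: 3


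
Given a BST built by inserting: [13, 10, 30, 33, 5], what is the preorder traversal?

Tree insertion order: [13, 10, 30, 33, 5]
Tree (level-order array): [13, 10, 30, 5, None, None, 33]
Preorder traversal: [13, 10, 5, 30, 33]


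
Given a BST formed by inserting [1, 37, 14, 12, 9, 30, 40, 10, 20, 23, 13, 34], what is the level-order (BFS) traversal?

Tree insertion order: [1, 37, 14, 12, 9, 30, 40, 10, 20, 23, 13, 34]
Tree (level-order array): [1, None, 37, 14, 40, 12, 30, None, None, 9, 13, 20, 34, None, 10, None, None, None, 23]
BFS from the root, enqueuing left then right child of each popped node:
  queue [1] -> pop 1, enqueue [37], visited so far: [1]
  queue [37] -> pop 37, enqueue [14, 40], visited so far: [1, 37]
  queue [14, 40] -> pop 14, enqueue [12, 30], visited so far: [1, 37, 14]
  queue [40, 12, 30] -> pop 40, enqueue [none], visited so far: [1, 37, 14, 40]
  queue [12, 30] -> pop 12, enqueue [9, 13], visited so far: [1, 37, 14, 40, 12]
  queue [30, 9, 13] -> pop 30, enqueue [20, 34], visited so far: [1, 37, 14, 40, 12, 30]
  queue [9, 13, 20, 34] -> pop 9, enqueue [10], visited so far: [1, 37, 14, 40, 12, 30, 9]
  queue [13, 20, 34, 10] -> pop 13, enqueue [none], visited so far: [1, 37, 14, 40, 12, 30, 9, 13]
  queue [20, 34, 10] -> pop 20, enqueue [23], visited so far: [1, 37, 14, 40, 12, 30, 9, 13, 20]
  queue [34, 10, 23] -> pop 34, enqueue [none], visited so far: [1, 37, 14, 40, 12, 30, 9, 13, 20, 34]
  queue [10, 23] -> pop 10, enqueue [none], visited so far: [1, 37, 14, 40, 12, 30, 9, 13, 20, 34, 10]
  queue [23] -> pop 23, enqueue [none], visited so far: [1, 37, 14, 40, 12, 30, 9, 13, 20, 34, 10, 23]
Result: [1, 37, 14, 40, 12, 30, 9, 13, 20, 34, 10, 23]


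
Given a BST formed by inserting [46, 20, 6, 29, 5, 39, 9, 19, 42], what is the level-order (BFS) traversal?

Tree insertion order: [46, 20, 6, 29, 5, 39, 9, 19, 42]
Tree (level-order array): [46, 20, None, 6, 29, 5, 9, None, 39, None, None, None, 19, None, 42]
BFS from the root, enqueuing left then right child of each popped node:
  queue [46] -> pop 46, enqueue [20], visited so far: [46]
  queue [20] -> pop 20, enqueue [6, 29], visited so far: [46, 20]
  queue [6, 29] -> pop 6, enqueue [5, 9], visited so far: [46, 20, 6]
  queue [29, 5, 9] -> pop 29, enqueue [39], visited so far: [46, 20, 6, 29]
  queue [5, 9, 39] -> pop 5, enqueue [none], visited so far: [46, 20, 6, 29, 5]
  queue [9, 39] -> pop 9, enqueue [19], visited so far: [46, 20, 6, 29, 5, 9]
  queue [39, 19] -> pop 39, enqueue [42], visited so far: [46, 20, 6, 29, 5, 9, 39]
  queue [19, 42] -> pop 19, enqueue [none], visited so far: [46, 20, 6, 29, 5, 9, 39, 19]
  queue [42] -> pop 42, enqueue [none], visited so far: [46, 20, 6, 29, 5, 9, 39, 19, 42]
Result: [46, 20, 6, 29, 5, 9, 39, 19, 42]


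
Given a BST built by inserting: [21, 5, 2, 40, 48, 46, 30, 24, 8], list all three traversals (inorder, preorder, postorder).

Tree insertion order: [21, 5, 2, 40, 48, 46, 30, 24, 8]
Tree (level-order array): [21, 5, 40, 2, 8, 30, 48, None, None, None, None, 24, None, 46]
Inorder (L, root, R): [2, 5, 8, 21, 24, 30, 40, 46, 48]
Preorder (root, L, R): [21, 5, 2, 8, 40, 30, 24, 48, 46]
Postorder (L, R, root): [2, 8, 5, 24, 30, 46, 48, 40, 21]


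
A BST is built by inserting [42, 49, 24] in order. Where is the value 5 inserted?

Starting tree (level order): [42, 24, 49]
Insertion path: 42 -> 24
Result: insert 5 as left child of 24
Final tree (level order): [42, 24, 49, 5]


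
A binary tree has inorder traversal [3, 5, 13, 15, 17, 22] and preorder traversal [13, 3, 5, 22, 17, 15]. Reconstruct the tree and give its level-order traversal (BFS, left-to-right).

Inorder:  [3, 5, 13, 15, 17, 22]
Preorder: [13, 3, 5, 22, 17, 15]
Algorithm: preorder visits root first, so consume preorder in order;
for each root, split the current inorder slice at that value into
left-subtree inorder and right-subtree inorder, then recurse.
Recursive splits:
  root=13; inorder splits into left=[3, 5], right=[15, 17, 22]
  root=3; inorder splits into left=[], right=[5]
  root=5; inorder splits into left=[], right=[]
  root=22; inorder splits into left=[15, 17], right=[]
  root=17; inorder splits into left=[15], right=[]
  root=15; inorder splits into left=[], right=[]
Reconstructed level-order: [13, 3, 22, 5, 17, 15]


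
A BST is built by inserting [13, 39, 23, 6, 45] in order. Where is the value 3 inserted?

Starting tree (level order): [13, 6, 39, None, None, 23, 45]
Insertion path: 13 -> 6
Result: insert 3 as left child of 6
Final tree (level order): [13, 6, 39, 3, None, 23, 45]


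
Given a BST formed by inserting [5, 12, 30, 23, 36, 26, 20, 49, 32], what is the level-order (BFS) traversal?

Tree insertion order: [5, 12, 30, 23, 36, 26, 20, 49, 32]
Tree (level-order array): [5, None, 12, None, 30, 23, 36, 20, 26, 32, 49]
BFS from the root, enqueuing left then right child of each popped node:
  queue [5] -> pop 5, enqueue [12], visited so far: [5]
  queue [12] -> pop 12, enqueue [30], visited so far: [5, 12]
  queue [30] -> pop 30, enqueue [23, 36], visited so far: [5, 12, 30]
  queue [23, 36] -> pop 23, enqueue [20, 26], visited so far: [5, 12, 30, 23]
  queue [36, 20, 26] -> pop 36, enqueue [32, 49], visited so far: [5, 12, 30, 23, 36]
  queue [20, 26, 32, 49] -> pop 20, enqueue [none], visited so far: [5, 12, 30, 23, 36, 20]
  queue [26, 32, 49] -> pop 26, enqueue [none], visited so far: [5, 12, 30, 23, 36, 20, 26]
  queue [32, 49] -> pop 32, enqueue [none], visited so far: [5, 12, 30, 23, 36, 20, 26, 32]
  queue [49] -> pop 49, enqueue [none], visited so far: [5, 12, 30, 23, 36, 20, 26, 32, 49]
Result: [5, 12, 30, 23, 36, 20, 26, 32, 49]


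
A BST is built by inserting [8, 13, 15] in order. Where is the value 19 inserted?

Starting tree (level order): [8, None, 13, None, 15]
Insertion path: 8 -> 13 -> 15
Result: insert 19 as right child of 15
Final tree (level order): [8, None, 13, None, 15, None, 19]


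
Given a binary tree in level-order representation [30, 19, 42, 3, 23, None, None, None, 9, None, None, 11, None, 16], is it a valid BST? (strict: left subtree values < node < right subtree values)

Level-order array: [30, 19, 42, 3, 23, None, None, None, 9, None, None, 11, None, 16]
Validate using subtree bounds (lo, hi): at each node, require lo < value < hi,
then recurse left with hi=value and right with lo=value.
Preorder trace (stopping at first violation):
  at node 30 with bounds (-inf, +inf): OK
  at node 19 with bounds (-inf, 30): OK
  at node 3 with bounds (-inf, 19): OK
  at node 9 with bounds (3, 19): OK
  at node 11 with bounds (3, 9): VIOLATION
Node 11 violates its bound: not (3 < 11 < 9).
Result: Not a valid BST


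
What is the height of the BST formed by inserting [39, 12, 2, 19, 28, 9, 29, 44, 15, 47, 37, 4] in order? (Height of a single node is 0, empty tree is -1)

Insertion order: [39, 12, 2, 19, 28, 9, 29, 44, 15, 47, 37, 4]
Tree (level-order array): [39, 12, 44, 2, 19, None, 47, None, 9, 15, 28, None, None, 4, None, None, None, None, 29, None, None, None, 37]
Compute height bottom-up (empty subtree = -1):
  height(4) = 1 + max(-1, -1) = 0
  height(9) = 1 + max(0, -1) = 1
  height(2) = 1 + max(-1, 1) = 2
  height(15) = 1 + max(-1, -1) = 0
  height(37) = 1 + max(-1, -1) = 0
  height(29) = 1 + max(-1, 0) = 1
  height(28) = 1 + max(-1, 1) = 2
  height(19) = 1 + max(0, 2) = 3
  height(12) = 1 + max(2, 3) = 4
  height(47) = 1 + max(-1, -1) = 0
  height(44) = 1 + max(-1, 0) = 1
  height(39) = 1 + max(4, 1) = 5
Height = 5


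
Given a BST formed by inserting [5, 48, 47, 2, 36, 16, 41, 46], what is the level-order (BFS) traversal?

Tree insertion order: [5, 48, 47, 2, 36, 16, 41, 46]
Tree (level-order array): [5, 2, 48, None, None, 47, None, 36, None, 16, 41, None, None, None, 46]
BFS from the root, enqueuing left then right child of each popped node:
  queue [5] -> pop 5, enqueue [2, 48], visited so far: [5]
  queue [2, 48] -> pop 2, enqueue [none], visited so far: [5, 2]
  queue [48] -> pop 48, enqueue [47], visited so far: [5, 2, 48]
  queue [47] -> pop 47, enqueue [36], visited so far: [5, 2, 48, 47]
  queue [36] -> pop 36, enqueue [16, 41], visited so far: [5, 2, 48, 47, 36]
  queue [16, 41] -> pop 16, enqueue [none], visited so far: [5, 2, 48, 47, 36, 16]
  queue [41] -> pop 41, enqueue [46], visited so far: [5, 2, 48, 47, 36, 16, 41]
  queue [46] -> pop 46, enqueue [none], visited so far: [5, 2, 48, 47, 36, 16, 41, 46]
Result: [5, 2, 48, 47, 36, 16, 41, 46]
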